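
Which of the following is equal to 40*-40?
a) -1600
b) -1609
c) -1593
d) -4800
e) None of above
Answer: a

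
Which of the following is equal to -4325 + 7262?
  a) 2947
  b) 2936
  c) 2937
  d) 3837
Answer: c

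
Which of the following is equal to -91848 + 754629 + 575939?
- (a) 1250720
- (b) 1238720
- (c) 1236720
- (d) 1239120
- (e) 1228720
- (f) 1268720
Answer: b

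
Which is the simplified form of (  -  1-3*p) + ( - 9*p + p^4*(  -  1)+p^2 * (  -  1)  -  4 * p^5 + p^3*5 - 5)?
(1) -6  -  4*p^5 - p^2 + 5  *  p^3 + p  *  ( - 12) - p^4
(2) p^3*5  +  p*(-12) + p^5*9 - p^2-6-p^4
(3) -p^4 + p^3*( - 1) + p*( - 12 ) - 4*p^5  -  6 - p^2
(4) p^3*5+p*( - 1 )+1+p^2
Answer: 1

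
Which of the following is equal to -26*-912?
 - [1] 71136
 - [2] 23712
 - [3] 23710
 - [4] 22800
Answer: 2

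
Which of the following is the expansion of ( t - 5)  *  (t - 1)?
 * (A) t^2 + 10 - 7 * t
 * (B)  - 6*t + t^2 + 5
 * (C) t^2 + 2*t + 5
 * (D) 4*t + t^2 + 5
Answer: B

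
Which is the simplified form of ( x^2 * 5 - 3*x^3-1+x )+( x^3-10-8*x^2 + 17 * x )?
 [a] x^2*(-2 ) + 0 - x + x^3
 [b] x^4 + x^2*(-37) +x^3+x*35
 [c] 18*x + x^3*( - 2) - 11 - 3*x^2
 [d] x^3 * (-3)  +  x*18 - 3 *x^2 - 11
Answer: c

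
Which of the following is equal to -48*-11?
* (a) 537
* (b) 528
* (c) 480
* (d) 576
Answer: b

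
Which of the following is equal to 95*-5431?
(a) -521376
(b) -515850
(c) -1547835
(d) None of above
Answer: d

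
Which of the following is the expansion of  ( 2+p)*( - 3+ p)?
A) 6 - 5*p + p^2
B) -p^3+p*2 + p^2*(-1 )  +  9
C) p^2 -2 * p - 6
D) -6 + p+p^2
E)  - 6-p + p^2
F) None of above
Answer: E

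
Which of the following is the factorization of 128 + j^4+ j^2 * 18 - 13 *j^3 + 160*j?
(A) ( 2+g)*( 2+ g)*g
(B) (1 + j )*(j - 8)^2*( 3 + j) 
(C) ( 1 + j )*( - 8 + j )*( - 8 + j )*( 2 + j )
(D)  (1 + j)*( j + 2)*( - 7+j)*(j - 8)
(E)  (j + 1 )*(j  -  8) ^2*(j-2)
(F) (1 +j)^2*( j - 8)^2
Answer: C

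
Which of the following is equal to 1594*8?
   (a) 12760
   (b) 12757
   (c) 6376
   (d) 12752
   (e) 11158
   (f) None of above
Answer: d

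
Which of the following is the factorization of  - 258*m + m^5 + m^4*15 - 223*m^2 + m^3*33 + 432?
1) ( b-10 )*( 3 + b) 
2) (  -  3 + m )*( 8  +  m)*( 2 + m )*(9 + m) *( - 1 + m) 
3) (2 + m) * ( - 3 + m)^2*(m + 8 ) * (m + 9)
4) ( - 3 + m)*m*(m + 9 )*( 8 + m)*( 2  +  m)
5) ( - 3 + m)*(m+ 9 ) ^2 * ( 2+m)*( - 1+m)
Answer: 2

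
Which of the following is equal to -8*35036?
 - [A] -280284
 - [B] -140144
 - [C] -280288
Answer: C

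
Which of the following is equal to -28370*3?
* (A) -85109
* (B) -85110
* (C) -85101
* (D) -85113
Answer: B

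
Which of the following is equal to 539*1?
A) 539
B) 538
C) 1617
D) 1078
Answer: A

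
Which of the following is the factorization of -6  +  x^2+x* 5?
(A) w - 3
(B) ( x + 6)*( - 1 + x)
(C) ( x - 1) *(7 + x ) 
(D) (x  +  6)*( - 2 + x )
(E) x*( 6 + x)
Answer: B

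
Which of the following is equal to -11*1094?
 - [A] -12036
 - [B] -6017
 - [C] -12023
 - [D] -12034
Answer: D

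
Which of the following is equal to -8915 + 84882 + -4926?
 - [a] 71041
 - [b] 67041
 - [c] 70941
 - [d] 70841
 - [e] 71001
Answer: a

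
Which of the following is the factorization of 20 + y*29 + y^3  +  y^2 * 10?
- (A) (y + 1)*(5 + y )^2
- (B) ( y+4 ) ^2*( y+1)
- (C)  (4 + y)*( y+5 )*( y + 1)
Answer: C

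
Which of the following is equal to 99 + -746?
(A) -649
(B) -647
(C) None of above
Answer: B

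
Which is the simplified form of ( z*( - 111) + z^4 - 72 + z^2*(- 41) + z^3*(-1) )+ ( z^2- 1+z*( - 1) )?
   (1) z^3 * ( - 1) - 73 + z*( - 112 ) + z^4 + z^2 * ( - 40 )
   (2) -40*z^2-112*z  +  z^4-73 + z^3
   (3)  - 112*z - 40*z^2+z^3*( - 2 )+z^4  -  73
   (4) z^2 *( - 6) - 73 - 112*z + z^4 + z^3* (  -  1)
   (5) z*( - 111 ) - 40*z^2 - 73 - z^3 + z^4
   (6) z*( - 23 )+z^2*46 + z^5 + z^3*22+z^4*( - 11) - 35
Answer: 1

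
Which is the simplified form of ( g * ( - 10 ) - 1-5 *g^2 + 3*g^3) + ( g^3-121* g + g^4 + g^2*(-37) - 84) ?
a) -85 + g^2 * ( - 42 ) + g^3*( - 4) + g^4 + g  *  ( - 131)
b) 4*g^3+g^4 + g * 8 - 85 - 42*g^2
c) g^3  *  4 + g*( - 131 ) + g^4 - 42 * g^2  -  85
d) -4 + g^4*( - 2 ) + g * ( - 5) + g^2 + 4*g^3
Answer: c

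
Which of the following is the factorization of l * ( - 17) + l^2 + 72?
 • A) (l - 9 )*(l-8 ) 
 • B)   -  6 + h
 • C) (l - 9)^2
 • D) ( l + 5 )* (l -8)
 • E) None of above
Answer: A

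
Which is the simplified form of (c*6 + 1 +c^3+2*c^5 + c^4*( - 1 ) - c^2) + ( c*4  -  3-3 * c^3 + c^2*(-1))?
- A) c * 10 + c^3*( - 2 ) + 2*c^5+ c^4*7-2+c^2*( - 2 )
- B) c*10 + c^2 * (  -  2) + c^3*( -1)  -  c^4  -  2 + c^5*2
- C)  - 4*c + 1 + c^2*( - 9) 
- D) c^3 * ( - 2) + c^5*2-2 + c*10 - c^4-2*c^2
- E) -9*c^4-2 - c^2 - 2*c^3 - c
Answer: D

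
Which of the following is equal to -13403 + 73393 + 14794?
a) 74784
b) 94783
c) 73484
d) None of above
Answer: a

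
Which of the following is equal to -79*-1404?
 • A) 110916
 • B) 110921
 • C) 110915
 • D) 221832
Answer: A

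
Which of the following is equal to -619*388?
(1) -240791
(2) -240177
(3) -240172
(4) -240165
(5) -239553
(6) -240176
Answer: 3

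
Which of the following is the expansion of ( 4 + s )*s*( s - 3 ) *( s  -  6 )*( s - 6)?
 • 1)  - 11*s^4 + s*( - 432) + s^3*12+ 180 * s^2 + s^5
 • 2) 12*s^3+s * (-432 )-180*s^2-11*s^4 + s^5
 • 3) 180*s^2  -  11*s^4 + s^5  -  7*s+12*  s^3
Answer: 1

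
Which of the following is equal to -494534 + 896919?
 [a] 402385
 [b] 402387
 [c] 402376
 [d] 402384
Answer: a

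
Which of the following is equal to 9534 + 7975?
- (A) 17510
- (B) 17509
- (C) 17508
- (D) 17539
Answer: B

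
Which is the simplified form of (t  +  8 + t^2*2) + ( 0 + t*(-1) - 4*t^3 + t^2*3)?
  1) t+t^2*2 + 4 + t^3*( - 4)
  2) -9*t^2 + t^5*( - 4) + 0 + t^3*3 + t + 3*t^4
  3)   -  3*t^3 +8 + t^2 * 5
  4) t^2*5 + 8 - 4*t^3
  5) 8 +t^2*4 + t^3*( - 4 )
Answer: 4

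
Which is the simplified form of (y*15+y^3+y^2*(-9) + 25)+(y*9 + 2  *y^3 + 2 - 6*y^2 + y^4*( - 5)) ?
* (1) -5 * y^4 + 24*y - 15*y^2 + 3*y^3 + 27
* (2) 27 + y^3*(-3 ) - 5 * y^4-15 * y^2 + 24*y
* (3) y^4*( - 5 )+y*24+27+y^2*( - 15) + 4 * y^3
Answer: 1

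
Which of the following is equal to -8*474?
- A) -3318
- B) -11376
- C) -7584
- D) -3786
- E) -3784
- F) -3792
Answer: F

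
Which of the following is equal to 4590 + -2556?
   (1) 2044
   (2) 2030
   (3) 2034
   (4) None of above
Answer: 3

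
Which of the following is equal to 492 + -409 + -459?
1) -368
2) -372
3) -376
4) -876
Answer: 3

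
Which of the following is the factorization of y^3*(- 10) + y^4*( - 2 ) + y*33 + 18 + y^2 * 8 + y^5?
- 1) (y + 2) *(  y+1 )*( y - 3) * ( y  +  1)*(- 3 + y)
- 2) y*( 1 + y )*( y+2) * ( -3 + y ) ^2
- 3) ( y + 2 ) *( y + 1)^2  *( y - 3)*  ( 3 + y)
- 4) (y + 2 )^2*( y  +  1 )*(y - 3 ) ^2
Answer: 1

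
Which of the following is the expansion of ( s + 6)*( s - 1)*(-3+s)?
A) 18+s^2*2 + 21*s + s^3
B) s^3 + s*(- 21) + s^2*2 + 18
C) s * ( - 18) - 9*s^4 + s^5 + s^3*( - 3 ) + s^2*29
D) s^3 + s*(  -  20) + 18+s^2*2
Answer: B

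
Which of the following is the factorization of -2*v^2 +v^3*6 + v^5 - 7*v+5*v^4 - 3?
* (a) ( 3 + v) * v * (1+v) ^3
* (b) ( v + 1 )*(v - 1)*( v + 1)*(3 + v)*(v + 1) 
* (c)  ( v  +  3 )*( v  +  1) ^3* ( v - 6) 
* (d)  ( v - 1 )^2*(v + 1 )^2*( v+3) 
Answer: b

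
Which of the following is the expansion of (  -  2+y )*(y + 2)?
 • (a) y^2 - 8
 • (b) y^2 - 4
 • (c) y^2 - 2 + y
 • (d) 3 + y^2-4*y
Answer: b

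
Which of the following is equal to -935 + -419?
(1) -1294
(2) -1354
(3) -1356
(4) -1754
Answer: 2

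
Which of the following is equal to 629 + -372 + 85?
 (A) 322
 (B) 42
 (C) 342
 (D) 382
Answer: C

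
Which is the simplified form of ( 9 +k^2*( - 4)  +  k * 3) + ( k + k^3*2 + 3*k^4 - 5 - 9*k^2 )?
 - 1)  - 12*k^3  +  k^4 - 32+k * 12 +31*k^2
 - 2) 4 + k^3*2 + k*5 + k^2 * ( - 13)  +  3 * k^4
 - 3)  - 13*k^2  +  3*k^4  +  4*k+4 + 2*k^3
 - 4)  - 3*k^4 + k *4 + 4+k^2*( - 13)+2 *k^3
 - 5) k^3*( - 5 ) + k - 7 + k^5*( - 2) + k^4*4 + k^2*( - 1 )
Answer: 3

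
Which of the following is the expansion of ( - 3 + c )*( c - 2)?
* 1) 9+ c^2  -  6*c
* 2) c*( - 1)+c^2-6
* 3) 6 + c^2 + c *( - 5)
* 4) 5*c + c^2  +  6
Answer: 3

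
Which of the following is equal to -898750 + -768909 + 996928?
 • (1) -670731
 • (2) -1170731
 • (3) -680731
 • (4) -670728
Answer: 1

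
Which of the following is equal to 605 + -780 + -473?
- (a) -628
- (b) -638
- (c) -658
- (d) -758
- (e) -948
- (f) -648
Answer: f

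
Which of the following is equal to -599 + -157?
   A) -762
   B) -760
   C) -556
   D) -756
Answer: D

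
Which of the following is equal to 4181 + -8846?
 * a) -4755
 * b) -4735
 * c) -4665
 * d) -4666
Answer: c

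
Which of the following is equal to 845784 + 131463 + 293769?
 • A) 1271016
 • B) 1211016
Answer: A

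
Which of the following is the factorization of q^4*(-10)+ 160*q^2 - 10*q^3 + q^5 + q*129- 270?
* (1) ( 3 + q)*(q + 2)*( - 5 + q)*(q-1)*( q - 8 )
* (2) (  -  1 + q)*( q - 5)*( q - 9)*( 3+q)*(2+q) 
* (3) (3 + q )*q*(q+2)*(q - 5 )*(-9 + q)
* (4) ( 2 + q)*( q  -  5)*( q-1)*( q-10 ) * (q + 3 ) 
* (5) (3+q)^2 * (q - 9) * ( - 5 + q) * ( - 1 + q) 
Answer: 2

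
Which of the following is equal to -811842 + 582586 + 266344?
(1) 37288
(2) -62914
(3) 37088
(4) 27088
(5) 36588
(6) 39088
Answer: 3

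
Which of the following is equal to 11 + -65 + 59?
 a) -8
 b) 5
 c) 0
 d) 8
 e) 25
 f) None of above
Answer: b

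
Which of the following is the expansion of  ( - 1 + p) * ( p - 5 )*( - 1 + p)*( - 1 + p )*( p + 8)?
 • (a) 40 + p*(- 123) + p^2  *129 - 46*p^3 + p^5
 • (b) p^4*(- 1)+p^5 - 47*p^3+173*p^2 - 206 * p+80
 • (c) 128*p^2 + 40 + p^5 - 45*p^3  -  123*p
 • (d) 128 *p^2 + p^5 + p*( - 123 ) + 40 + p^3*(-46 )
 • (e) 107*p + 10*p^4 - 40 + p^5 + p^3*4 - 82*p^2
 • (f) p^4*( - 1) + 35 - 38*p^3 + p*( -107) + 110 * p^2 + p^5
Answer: d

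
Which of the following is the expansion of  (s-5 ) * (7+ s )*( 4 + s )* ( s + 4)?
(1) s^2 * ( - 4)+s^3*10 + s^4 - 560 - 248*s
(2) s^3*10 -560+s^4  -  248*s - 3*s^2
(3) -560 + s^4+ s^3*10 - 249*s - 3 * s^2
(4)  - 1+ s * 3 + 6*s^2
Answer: 2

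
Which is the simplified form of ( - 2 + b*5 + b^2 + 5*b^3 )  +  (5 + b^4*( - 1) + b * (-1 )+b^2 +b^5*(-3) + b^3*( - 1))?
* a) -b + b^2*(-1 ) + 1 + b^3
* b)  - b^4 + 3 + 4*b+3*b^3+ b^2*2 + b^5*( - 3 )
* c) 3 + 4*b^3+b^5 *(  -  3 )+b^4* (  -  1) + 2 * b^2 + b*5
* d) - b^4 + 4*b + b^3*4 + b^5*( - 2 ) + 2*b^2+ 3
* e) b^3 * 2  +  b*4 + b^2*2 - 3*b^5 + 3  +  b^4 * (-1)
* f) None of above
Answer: f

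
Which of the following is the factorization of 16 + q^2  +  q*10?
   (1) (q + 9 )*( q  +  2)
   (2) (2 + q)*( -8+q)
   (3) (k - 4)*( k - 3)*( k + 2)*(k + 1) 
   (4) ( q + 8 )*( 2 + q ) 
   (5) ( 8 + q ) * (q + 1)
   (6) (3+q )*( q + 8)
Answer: 4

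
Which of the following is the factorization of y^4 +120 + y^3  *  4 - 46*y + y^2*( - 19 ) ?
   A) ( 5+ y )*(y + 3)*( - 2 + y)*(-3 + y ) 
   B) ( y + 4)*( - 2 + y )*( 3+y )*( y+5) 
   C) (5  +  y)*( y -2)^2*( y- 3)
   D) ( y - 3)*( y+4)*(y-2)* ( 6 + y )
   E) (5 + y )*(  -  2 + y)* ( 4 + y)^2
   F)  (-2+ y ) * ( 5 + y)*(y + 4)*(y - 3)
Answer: F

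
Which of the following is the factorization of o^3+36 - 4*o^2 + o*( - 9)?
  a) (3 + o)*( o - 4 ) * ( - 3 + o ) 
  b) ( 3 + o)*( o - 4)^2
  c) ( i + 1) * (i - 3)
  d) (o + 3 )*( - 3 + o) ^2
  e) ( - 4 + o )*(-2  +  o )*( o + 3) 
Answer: a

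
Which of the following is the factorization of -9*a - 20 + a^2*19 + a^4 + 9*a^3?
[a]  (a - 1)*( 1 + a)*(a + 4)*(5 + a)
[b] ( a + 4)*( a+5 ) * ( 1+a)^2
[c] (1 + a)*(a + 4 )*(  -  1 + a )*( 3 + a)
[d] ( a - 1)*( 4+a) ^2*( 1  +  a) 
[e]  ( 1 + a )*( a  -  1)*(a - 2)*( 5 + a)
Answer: a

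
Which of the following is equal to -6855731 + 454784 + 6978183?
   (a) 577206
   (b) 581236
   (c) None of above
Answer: c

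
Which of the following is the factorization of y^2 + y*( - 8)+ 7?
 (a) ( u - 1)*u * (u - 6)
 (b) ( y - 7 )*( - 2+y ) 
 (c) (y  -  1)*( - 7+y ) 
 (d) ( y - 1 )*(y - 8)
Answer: c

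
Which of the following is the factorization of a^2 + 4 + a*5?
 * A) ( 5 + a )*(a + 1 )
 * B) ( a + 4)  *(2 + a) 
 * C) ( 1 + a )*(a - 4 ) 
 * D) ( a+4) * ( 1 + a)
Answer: D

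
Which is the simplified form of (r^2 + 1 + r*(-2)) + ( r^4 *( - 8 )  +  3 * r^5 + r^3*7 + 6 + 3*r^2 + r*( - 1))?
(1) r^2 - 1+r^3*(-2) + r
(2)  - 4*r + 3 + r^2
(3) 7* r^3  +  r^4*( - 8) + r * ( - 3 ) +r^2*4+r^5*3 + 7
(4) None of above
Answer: 3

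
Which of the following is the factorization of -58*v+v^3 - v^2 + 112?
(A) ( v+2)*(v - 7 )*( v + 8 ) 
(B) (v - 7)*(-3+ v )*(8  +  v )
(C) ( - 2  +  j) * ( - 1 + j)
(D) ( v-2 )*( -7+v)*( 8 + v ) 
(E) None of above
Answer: D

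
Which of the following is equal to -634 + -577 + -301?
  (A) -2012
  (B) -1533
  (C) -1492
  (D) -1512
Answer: D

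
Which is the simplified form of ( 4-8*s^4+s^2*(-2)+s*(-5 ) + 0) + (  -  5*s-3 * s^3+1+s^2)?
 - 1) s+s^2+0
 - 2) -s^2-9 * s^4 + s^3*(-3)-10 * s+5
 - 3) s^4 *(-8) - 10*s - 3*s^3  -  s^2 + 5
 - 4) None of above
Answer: 3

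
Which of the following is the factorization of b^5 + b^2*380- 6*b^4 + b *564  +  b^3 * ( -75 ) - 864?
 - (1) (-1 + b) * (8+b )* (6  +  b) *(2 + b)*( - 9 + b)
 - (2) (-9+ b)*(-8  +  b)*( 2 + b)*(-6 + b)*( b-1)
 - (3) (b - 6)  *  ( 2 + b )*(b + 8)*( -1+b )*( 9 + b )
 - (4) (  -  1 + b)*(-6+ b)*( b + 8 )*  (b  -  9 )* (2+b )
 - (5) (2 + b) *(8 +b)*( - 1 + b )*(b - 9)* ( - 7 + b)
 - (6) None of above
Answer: 4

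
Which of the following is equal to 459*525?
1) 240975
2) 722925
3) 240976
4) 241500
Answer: 1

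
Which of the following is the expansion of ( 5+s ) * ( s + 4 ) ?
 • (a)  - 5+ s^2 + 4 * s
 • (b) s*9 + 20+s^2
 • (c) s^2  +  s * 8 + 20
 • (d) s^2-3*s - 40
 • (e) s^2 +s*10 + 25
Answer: b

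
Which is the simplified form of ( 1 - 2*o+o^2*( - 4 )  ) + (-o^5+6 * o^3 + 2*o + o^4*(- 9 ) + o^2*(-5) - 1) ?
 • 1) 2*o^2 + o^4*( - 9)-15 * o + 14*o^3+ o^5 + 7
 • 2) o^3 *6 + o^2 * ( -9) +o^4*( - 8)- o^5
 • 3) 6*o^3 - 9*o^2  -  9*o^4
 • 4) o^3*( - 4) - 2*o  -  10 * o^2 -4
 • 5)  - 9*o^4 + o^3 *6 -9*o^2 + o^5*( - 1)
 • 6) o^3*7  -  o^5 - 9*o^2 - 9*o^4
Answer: 5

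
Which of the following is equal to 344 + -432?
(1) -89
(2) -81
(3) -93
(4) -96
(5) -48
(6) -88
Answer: 6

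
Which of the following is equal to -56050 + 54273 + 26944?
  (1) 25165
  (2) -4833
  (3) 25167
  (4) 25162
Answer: 3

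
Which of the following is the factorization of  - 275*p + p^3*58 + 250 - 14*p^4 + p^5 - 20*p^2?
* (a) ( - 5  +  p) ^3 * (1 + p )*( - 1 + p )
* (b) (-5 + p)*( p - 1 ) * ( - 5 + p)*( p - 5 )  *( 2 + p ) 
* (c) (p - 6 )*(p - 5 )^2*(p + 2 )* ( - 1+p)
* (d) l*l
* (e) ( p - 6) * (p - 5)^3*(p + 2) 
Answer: b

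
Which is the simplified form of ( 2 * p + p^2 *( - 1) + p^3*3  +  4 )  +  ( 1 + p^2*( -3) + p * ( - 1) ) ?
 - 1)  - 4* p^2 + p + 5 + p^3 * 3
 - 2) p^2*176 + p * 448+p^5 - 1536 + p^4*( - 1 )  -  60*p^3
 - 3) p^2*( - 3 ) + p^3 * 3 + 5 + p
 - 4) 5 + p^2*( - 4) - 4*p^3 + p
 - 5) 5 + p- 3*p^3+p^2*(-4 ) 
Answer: 1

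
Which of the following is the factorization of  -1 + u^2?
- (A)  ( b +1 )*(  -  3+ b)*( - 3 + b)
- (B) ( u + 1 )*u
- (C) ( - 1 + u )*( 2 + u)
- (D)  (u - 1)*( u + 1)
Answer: D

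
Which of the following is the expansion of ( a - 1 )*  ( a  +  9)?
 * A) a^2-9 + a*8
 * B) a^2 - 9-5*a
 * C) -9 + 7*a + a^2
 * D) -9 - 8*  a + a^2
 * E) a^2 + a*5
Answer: A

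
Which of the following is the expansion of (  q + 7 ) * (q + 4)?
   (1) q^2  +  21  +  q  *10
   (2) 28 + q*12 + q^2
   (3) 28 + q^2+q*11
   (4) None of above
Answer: 3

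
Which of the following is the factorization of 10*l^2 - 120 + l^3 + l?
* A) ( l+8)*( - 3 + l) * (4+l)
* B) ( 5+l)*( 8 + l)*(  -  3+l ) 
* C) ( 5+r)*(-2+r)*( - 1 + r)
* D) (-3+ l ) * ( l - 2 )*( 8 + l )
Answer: B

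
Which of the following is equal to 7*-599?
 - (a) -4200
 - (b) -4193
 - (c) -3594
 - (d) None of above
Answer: b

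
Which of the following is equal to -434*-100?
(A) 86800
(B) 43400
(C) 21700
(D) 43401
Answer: B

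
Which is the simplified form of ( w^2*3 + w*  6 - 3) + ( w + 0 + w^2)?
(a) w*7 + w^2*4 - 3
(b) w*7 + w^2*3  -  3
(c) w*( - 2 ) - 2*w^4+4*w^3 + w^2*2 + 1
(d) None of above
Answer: a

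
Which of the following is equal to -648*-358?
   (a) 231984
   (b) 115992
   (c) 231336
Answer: a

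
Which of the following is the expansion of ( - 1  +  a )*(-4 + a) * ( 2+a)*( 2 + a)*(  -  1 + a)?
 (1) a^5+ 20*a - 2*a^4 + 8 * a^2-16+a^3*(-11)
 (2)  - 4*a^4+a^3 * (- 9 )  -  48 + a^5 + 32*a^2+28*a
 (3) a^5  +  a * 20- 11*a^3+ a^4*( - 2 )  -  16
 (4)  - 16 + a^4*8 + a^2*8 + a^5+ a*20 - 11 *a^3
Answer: 1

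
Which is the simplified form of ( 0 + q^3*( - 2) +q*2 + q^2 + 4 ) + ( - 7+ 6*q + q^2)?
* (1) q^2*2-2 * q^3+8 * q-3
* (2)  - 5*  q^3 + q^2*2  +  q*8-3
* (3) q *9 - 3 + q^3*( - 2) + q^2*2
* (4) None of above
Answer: 1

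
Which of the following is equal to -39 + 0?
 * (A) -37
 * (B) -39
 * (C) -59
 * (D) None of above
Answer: B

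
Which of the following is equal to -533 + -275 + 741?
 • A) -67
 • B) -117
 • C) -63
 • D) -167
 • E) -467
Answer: A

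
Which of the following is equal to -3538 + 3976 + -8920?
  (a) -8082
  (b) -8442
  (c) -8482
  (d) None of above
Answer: c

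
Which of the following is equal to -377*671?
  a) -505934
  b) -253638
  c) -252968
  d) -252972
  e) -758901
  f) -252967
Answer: f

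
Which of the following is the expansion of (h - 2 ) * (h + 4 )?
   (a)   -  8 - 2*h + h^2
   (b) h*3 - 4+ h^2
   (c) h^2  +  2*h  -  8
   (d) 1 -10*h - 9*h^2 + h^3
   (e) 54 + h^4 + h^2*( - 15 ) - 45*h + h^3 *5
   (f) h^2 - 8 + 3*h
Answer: c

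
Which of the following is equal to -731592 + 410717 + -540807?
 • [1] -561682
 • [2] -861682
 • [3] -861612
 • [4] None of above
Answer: 2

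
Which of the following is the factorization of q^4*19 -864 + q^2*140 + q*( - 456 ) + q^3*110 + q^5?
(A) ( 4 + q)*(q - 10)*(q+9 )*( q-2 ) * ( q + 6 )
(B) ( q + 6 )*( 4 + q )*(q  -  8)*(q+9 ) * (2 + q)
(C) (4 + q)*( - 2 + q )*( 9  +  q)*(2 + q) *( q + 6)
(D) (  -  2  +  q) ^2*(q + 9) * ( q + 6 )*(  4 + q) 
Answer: C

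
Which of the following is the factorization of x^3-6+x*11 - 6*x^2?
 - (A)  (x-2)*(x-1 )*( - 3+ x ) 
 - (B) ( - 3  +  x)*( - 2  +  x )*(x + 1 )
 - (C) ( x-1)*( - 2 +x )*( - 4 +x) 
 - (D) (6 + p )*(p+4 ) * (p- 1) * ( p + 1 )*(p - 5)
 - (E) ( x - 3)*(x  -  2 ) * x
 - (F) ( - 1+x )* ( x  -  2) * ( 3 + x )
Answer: A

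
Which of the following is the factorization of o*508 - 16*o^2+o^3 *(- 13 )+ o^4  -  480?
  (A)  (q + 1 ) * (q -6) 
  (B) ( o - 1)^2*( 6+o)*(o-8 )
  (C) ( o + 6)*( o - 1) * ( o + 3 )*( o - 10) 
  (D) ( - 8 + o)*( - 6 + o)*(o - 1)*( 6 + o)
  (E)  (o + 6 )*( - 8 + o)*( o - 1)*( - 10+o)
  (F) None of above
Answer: E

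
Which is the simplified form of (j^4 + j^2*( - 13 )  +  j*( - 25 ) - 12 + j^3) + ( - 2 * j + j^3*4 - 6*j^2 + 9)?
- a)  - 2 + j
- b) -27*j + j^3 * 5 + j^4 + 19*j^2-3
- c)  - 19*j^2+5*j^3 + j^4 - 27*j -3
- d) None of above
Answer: c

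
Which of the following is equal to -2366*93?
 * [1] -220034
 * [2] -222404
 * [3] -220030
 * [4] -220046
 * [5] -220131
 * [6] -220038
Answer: 6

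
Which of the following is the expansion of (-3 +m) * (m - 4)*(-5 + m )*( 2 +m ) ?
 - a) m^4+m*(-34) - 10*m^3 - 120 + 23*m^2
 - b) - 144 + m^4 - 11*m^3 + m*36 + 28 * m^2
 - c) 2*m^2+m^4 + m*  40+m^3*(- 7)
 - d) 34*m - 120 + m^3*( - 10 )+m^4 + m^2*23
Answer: d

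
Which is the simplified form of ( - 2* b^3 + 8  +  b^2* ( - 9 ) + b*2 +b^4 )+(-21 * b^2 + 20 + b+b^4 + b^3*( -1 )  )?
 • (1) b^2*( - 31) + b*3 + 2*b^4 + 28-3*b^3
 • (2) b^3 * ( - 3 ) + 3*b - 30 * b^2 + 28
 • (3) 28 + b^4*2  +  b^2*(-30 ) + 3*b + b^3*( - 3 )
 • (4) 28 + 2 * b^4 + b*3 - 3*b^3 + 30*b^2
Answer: 3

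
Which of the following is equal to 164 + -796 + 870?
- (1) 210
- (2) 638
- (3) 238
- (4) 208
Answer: 3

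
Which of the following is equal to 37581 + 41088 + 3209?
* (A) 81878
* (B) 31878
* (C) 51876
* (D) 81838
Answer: A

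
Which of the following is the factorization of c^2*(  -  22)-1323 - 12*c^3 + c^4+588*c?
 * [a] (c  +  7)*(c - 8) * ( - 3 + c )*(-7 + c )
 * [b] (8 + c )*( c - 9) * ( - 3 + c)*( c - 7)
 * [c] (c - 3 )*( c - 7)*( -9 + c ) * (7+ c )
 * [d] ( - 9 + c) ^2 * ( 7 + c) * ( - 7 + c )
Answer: c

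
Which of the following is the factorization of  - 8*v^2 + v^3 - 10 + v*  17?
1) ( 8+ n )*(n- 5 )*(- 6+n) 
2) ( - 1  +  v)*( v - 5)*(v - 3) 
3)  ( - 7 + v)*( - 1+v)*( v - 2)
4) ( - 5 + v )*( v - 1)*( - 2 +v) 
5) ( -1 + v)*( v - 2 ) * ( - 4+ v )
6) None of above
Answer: 4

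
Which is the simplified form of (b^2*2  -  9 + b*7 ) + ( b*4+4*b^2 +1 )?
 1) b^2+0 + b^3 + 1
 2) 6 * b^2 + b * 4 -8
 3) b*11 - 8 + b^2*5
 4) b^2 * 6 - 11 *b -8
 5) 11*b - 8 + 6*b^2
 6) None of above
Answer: 5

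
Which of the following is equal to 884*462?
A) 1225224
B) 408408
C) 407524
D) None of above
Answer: B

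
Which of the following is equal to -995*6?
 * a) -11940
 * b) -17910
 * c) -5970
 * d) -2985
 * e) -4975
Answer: c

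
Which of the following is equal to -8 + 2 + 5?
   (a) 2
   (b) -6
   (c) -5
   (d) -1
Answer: d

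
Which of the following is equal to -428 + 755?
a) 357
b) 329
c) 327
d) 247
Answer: c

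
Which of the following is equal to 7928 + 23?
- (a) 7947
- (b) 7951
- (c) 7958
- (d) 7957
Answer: b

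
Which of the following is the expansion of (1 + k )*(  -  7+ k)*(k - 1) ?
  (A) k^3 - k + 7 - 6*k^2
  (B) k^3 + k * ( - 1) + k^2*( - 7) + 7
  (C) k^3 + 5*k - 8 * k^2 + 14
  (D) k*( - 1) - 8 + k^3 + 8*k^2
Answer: B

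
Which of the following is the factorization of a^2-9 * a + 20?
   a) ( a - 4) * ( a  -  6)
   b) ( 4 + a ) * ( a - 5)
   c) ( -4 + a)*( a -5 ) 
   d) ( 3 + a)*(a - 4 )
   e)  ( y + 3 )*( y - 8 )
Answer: c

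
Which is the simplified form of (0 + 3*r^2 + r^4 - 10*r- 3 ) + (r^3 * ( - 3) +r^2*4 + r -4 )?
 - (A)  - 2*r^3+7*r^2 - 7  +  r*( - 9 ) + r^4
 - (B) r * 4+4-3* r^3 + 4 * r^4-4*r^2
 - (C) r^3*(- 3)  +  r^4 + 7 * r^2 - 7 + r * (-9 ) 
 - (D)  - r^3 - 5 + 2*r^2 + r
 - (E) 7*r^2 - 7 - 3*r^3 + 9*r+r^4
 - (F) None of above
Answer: C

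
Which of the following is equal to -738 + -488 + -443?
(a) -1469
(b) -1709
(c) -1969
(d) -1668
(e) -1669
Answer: e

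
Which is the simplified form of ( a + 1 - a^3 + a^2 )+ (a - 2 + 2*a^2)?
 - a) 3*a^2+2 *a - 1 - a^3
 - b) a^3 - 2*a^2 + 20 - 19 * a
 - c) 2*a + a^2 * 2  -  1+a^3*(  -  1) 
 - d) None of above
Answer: a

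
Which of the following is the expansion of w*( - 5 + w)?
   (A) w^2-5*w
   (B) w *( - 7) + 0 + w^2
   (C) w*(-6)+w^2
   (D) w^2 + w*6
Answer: A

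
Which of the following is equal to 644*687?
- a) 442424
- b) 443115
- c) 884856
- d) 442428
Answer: d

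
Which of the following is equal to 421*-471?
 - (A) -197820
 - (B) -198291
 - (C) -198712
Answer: B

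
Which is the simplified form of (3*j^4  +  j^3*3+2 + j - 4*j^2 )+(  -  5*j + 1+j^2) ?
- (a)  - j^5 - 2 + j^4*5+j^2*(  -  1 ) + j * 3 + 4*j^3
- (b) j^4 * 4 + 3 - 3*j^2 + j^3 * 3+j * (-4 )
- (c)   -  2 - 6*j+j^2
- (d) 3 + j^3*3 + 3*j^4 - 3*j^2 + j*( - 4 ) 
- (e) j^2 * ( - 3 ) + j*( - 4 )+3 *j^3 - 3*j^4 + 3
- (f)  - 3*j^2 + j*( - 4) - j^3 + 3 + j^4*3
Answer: d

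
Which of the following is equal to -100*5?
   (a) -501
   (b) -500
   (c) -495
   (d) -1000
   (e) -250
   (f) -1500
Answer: b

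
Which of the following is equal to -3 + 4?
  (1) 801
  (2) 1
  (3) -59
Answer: 2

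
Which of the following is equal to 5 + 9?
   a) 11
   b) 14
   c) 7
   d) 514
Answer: b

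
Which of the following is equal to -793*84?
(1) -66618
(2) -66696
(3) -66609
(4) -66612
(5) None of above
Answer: 4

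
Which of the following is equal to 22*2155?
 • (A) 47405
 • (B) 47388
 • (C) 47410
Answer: C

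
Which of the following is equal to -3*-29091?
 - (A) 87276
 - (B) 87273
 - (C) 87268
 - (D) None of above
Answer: B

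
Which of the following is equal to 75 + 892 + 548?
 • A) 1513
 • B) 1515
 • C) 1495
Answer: B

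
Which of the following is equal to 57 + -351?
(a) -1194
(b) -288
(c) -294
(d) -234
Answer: c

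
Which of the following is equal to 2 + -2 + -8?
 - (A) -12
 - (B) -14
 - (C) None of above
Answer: C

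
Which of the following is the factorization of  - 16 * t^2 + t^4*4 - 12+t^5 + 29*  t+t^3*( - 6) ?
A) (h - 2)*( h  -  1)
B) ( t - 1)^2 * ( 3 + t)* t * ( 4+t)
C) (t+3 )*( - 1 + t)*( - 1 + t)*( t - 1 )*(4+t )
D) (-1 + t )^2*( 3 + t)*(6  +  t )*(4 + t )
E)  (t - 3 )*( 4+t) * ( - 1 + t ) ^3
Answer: C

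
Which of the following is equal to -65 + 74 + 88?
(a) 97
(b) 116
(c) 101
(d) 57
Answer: a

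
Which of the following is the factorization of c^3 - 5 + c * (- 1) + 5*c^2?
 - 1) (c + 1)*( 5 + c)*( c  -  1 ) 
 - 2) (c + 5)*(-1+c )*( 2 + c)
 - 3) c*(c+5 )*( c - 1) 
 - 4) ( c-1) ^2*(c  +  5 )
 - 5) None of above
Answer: 1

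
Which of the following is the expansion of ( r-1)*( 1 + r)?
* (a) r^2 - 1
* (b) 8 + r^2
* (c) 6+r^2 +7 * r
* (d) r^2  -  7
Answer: a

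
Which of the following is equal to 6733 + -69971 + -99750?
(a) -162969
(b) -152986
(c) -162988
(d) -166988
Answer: c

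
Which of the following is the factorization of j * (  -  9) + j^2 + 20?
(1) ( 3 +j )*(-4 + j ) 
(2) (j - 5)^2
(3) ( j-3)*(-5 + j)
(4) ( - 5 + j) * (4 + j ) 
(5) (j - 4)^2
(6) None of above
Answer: 6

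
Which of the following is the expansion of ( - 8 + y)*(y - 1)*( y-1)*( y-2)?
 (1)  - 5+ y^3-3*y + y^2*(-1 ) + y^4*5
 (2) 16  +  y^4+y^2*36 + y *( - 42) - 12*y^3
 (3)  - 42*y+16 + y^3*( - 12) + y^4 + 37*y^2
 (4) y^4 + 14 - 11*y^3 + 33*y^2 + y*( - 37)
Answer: 3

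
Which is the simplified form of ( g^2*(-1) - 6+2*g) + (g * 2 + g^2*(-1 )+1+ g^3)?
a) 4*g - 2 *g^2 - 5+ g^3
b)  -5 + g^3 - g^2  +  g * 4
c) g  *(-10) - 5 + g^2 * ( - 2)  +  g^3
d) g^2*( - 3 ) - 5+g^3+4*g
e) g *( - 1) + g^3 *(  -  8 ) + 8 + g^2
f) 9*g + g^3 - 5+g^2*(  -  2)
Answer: a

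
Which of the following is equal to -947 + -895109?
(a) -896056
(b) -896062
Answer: a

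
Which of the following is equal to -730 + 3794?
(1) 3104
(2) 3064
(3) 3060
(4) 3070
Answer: 2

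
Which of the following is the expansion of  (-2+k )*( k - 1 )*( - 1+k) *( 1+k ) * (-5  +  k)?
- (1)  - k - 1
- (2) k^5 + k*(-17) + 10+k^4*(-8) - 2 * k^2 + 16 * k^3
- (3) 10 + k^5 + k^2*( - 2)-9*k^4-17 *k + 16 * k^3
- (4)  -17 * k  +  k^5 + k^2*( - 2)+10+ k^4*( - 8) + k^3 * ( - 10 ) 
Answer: 2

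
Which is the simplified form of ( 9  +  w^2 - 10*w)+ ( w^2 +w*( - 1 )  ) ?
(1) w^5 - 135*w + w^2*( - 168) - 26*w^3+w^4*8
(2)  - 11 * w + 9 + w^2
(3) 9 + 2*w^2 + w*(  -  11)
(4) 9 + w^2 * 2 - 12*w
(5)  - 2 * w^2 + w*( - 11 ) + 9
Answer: 3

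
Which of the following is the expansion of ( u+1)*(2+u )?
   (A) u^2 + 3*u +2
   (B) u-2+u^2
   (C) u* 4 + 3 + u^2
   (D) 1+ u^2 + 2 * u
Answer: A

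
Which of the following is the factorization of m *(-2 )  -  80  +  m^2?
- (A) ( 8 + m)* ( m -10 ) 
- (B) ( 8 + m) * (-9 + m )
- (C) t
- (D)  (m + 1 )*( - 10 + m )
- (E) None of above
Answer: A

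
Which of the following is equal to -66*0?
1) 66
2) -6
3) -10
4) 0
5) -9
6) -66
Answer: 4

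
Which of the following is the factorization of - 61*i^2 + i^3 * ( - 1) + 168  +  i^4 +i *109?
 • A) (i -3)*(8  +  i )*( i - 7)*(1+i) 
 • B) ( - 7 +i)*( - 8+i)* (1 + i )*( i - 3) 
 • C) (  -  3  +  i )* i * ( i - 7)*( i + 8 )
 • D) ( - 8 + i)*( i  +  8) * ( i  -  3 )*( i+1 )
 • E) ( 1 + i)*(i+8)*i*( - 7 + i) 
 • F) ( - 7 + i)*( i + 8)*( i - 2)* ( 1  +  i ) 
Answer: A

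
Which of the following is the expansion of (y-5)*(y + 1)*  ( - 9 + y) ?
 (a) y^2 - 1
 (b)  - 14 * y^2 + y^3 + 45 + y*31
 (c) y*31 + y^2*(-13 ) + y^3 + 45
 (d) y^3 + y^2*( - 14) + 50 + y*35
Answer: c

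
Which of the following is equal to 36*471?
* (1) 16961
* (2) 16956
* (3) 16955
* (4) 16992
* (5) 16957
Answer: 2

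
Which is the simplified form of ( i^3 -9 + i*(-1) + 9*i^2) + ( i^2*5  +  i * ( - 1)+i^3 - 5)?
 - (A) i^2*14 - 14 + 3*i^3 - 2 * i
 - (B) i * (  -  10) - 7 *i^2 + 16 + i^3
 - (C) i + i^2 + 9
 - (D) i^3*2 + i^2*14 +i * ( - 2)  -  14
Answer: D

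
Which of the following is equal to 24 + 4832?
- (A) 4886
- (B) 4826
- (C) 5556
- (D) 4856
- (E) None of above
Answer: D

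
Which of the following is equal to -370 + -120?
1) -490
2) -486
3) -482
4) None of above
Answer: 1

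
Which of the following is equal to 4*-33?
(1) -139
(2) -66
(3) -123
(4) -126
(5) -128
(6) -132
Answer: 6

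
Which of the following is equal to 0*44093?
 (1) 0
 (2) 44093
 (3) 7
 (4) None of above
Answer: 1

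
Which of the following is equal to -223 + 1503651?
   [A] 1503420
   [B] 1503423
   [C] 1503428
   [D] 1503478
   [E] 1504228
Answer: C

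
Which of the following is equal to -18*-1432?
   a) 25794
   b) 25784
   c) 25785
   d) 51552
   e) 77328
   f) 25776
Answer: f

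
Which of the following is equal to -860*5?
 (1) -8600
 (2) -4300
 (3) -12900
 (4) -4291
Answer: 2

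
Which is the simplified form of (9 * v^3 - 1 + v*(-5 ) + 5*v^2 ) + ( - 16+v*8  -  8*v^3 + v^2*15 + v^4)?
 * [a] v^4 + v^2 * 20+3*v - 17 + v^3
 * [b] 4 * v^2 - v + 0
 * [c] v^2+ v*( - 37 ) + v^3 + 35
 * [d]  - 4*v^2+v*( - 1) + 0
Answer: a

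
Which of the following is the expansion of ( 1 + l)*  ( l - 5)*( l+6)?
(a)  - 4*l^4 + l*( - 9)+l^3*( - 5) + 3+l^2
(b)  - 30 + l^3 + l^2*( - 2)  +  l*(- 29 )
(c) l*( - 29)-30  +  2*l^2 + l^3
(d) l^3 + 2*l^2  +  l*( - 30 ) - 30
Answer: c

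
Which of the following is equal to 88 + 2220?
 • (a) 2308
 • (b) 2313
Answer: a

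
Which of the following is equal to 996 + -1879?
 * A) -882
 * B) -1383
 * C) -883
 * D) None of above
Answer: C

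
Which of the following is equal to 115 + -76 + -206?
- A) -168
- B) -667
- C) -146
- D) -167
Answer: D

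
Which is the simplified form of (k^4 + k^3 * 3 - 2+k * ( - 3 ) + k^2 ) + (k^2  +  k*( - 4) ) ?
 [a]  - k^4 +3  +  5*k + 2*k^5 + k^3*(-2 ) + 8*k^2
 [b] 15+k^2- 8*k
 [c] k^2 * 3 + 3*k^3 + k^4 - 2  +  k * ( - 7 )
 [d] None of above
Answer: d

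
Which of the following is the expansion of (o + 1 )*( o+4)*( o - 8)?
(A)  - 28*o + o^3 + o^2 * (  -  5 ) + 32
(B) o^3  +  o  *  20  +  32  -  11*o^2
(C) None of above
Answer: C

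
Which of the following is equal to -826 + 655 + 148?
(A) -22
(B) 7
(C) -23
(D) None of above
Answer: C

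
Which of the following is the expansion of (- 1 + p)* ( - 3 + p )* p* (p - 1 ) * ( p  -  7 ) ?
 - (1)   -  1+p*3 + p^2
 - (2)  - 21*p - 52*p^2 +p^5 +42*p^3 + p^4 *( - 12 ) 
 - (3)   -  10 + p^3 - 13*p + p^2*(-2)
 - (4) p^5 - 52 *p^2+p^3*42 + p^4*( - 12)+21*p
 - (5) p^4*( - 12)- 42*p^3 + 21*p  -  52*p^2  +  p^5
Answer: 4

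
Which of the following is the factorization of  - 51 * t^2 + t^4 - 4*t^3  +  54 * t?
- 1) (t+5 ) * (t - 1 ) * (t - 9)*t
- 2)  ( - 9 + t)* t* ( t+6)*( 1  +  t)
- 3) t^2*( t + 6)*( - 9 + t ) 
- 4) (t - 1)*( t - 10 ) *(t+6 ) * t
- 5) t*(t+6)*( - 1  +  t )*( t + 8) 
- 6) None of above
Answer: 6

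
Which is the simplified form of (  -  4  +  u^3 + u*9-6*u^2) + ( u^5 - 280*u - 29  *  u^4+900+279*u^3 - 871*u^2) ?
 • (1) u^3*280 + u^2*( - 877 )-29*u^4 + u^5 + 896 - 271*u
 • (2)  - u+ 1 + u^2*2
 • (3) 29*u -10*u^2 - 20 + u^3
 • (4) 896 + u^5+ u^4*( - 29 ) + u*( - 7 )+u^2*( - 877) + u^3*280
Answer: 1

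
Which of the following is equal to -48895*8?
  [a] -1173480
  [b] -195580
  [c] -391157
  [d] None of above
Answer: d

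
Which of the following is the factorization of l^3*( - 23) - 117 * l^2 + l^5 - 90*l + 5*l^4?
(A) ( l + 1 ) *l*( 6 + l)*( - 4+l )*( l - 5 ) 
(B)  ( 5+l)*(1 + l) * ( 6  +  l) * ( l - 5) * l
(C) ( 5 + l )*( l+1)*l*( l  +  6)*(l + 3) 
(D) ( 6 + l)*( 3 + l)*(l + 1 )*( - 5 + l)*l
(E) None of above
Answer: D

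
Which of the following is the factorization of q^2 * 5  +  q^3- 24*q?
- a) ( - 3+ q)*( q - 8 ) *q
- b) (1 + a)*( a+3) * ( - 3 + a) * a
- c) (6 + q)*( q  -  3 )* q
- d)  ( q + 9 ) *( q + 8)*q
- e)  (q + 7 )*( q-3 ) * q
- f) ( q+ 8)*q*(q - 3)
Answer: f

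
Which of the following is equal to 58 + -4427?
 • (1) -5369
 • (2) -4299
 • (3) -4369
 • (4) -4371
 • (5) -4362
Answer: 3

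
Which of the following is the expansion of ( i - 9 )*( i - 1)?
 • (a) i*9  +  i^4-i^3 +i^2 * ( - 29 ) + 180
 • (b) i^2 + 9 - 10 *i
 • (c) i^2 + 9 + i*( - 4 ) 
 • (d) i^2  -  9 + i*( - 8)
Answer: b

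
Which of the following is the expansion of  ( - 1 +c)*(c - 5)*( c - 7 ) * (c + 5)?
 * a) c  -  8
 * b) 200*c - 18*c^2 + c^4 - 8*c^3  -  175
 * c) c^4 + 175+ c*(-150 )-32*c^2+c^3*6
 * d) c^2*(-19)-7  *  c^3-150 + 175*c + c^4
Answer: b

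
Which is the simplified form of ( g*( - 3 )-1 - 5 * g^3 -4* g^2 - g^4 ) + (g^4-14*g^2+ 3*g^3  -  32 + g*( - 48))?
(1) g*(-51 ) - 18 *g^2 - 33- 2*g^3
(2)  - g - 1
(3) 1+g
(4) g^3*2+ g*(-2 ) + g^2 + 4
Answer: 1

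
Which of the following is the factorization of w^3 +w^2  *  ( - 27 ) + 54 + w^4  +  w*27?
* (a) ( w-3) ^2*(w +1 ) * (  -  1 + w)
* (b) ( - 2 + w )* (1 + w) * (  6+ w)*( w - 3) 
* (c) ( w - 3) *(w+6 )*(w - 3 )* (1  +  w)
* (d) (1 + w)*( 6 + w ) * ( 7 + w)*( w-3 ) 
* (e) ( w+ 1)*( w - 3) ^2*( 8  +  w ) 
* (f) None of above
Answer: c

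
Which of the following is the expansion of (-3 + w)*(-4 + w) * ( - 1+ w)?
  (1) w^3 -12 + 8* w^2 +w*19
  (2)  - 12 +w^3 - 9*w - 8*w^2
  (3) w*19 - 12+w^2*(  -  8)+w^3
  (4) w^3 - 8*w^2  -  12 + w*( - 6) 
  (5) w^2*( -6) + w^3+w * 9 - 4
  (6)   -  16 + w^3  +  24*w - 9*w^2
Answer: 3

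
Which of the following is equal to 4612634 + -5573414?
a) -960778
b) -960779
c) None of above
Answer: c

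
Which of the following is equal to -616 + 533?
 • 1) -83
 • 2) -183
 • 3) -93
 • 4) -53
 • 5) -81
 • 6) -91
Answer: 1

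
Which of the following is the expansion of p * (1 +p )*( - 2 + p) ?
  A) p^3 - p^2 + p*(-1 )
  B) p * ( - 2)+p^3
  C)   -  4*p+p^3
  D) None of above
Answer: D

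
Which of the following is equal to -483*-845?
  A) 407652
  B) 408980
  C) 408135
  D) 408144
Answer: C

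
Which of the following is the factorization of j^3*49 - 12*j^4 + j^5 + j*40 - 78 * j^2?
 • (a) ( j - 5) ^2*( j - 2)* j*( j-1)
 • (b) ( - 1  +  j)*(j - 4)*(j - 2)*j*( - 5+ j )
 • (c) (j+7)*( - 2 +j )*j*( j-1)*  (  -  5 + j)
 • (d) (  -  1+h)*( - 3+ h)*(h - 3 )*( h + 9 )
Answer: b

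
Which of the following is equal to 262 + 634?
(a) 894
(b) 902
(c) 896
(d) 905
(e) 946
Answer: c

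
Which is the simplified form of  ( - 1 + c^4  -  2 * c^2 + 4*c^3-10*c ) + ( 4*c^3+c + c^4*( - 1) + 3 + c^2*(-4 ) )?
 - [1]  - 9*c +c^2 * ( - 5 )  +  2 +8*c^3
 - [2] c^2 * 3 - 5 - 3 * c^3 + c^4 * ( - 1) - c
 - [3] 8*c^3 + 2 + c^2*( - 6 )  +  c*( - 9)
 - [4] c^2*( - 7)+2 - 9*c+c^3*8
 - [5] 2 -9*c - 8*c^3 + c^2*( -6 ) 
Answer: 3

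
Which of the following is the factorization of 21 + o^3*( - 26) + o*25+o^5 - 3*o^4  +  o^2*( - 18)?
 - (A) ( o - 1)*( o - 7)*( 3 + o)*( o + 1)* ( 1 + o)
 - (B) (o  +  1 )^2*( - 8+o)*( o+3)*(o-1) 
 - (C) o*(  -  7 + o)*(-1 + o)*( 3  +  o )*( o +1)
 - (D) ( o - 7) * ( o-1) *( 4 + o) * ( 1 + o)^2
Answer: A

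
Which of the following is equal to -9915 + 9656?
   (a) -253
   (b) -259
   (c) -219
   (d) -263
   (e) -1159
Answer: b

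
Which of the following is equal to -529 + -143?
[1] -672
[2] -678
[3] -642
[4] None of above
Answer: 1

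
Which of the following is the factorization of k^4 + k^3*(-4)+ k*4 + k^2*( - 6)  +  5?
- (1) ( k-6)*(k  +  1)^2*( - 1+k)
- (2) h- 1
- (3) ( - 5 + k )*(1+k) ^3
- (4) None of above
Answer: 4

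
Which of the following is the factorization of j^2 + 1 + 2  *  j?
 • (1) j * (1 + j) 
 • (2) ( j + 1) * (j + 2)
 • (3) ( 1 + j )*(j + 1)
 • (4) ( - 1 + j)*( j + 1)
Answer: 3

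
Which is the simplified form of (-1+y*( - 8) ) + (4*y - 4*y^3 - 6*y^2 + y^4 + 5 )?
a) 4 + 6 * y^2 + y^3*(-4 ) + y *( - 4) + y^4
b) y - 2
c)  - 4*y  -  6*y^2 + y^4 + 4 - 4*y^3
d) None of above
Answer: c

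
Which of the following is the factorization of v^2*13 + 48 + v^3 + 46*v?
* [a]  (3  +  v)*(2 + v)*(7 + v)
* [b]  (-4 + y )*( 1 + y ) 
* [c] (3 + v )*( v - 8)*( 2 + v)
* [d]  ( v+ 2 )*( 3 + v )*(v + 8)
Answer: d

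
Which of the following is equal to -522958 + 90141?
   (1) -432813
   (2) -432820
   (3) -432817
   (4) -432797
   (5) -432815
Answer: 3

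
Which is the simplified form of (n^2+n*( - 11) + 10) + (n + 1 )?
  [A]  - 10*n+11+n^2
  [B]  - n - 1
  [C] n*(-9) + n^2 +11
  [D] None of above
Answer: A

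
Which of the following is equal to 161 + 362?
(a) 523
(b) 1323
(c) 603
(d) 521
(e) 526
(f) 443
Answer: a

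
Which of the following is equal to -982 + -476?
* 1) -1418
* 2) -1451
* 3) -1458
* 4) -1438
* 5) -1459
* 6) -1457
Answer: 3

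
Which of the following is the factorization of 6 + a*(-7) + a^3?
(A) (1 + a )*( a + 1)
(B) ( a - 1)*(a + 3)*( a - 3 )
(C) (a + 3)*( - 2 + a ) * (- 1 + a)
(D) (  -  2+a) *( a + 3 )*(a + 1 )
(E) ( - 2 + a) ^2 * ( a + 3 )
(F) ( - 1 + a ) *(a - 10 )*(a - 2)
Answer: C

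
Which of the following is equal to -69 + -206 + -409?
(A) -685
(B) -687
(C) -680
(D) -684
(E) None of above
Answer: D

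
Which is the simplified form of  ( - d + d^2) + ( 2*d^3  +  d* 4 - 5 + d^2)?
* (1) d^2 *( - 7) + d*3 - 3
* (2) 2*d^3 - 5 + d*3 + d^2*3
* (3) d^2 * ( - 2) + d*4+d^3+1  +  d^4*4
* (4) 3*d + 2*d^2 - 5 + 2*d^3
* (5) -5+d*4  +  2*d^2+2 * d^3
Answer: 4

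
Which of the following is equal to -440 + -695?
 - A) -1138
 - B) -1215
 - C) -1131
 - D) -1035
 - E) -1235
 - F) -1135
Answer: F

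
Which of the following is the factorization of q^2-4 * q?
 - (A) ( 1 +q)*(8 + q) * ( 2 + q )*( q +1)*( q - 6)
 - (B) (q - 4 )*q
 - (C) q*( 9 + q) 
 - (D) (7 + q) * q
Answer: B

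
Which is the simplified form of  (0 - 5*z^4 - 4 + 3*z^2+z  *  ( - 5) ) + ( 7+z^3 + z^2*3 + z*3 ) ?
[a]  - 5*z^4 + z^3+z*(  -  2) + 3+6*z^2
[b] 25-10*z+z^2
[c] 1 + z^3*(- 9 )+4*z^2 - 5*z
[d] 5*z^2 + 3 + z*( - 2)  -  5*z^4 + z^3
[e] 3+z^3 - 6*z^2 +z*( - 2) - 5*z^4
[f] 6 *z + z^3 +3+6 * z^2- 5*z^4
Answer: a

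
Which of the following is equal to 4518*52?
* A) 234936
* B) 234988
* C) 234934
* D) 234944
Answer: A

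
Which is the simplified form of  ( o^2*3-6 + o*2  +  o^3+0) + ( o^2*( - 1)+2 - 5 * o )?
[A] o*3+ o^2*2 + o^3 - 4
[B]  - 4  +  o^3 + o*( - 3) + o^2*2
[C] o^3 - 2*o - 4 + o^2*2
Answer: B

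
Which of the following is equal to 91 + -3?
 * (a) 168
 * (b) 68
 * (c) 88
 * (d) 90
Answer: c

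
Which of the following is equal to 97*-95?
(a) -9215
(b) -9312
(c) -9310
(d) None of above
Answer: a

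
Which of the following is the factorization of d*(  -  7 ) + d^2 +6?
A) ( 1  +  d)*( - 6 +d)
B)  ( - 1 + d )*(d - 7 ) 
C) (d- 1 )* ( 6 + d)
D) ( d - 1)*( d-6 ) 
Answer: D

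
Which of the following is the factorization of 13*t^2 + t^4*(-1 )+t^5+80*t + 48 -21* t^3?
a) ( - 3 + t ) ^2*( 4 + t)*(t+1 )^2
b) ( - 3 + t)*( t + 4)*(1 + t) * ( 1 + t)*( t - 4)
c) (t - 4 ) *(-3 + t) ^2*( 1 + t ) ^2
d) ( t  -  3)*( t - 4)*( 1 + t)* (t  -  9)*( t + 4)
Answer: b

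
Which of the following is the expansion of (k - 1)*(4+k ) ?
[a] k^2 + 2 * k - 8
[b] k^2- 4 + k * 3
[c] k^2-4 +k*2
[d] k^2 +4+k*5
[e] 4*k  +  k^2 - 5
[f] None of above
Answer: b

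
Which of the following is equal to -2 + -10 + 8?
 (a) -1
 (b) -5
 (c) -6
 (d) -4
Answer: d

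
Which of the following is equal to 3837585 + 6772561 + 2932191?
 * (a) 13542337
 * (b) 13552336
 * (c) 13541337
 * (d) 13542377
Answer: a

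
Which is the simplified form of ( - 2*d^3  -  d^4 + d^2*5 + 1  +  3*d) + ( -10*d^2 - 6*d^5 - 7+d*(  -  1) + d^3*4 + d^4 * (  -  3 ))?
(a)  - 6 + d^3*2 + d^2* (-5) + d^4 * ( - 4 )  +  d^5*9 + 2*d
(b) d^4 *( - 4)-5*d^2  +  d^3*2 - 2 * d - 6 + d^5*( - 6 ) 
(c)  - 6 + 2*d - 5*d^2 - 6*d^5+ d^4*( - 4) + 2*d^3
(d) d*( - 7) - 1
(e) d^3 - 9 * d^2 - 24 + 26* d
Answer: c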